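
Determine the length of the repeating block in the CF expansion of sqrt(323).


Run the CF algorithm for sqrt(323).
a_0 = floor(sqrt(323)) = 17; set m_0=0, q_0=1.
Recurrence: m' = q*a - m,  q' = (d - m'^2)/q,  a' = floor((a_0 + m')/q').
  step 1: m=17, q=34, a=1
  step 2: m=17, q=1, a=34
a_2 = 2*a_0 = 34, so the period closes here.
sqrt(323) = [17; 1, 34]
Period length = 2

2


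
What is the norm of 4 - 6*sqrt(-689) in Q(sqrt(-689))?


N(a + b*sqrt(d)) = a^2 - d*b^2
= (4)^2 - (-689)*(-6)^2
= 16 + 24804
= 24820

24820


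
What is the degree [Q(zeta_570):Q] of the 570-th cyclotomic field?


The degree equals Euler's totient phi(570).
570 = 2 * 3 * 5 * 19
phi(570) = 144

144


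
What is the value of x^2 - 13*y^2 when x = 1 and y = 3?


x^2 - d*y^2
= 1^2 - 13*3^2
= 1 - 117
= -116

-116


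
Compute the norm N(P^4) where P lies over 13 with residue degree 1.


N(P^a) = p^(a*f)
= 13^(4*1)
= 13^4
= 28561

28561


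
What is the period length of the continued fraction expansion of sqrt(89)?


Run the CF algorithm for sqrt(89).
a_0 = floor(sqrt(89)) = 9; set m_0=0, q_0=1.
Recurrence: m' = q*a - m,  q' = (d - m'^2)/q,  a' = floor((a_0 + m')/q').
  step 1: m=9, q=8, a=2
  step 2: m=7, q=5, a=3
  step 3: m=8, q=5, a=3
  step 4: m=7, q=8, a=2
  step 5: m=9, q=1, a=18
a_5 = 2*a_0 = 18, so the period closes here.
sqrt(89) = [9; 2, 3, 3, 2, 18]
Period length = 5

5


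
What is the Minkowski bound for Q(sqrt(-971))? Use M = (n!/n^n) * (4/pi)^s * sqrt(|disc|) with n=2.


d = -971, d mod 4 = 1, so disc(K) = d = -971; |disc(K)| = 971
Imaginary quadratic field, so n = 2, s = r2 = 1, r1 = 0
M = (n!/n^n) * (4/pi)^s * sqrt(|disc(K)|) = (2!/2^2) * (4/pi)^1 * sqrt(971)
= 0.5 * 1.273240 * 31.160873
= 19.8376

19.8376


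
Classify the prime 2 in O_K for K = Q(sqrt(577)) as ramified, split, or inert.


K = Q(sqrt(577)). Since d mod 4 = 1, disc(K) = 577.
Check p | disc: 577 mod 2 = 1.
p=2 does not divide disc (d is 1 mod 4). 2 splits iff d = 1 mod 8.
d mod 8 = 1, so (d/2) = 1.
(d/p) = 1, so p splits: (p) = P*P' with e=1, f=1, g=2.
Therefore p is split.

split


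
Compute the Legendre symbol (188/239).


p = 239 is prime, so compute (188/239) with the reciprocity algorithm (Jacobi-symbol steps: pull out 2s via (2/n), flip via reciprocity, reduce):
  pull out 2: (2/239) = +1  (since 239 mod 8 = 7)
  pull out 2: (2/239) = +1  (since 239 mod 8 = 7)
  reciprocity: (47/239) -> -(239/47)
  reduce: (4/47)
  pull out 2: (2/47) = +1  (since 47 mod 8 = 7)
  pull out 2: (2/47) = +1  (since 47 mod 8 = 7)
  (1/47) = 1
Product of signs = -1
(188/239) = -1

-1


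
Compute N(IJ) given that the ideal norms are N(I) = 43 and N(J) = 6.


N(IJ) = N(I) * N(J)
= 43 * 6
= 258

258


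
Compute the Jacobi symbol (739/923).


Compute (739/923) via quadratic reciprocity:
  reciprocity: (739/923) -> -(923/739)
  reduce: (184/739)
  pull out 2: (2/739) = -1  (since 739 mod 8 = 3)
  pull out 2: (2/739) = -1  (since 739 mod 8 = 3)
  pull out 2: (2/739) = -1  (since 739 mod 8 = 3)
  reciprocity: (23/739) -> -(739/23)
  reduce: (3/23)
  reciprocity: (3/23) -> -(23/3)
  reduce: (2/3)
  pull out 2: (2/3) = -1  (since 3 mod 8 = 3)
  (1/3) = 1
Product of signs = -1

-1


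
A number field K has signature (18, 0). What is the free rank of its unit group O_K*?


By Dirichlet's unit theorem:
rank = r1 + r2 - 1
= 18 + 0 - 1
= 17

17


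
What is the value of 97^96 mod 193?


p = 193 is prime and the exponent is (p-1)/2 = 96, so by Euler's criterion 97^96 = (97/193) = +1 or -1 mod 193.
Compute by square-and-multiply:
  96 = 64 + 32 (binary 1100000)
  Repeated squaring mod 193: 97^1 = 97, 97^2 = 145, 97^4 = 181, 97^8 = 144, 97^16 = 85, 97^32 = 84, 97^64 = 108
  97^96 = 97^64 * 97^32 = 108 * 84 mod 193
    108 * 84 = 9072 = 1 mod 193
  97^96 = 1 mod 193
Result 1: 97 is a quadratic residue mod 193.
97^96 mod 193 = 1

1


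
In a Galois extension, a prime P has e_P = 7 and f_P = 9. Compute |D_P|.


|D_P| = e * f
= 7 * 9
= 63

63


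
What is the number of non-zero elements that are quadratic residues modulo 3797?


For prime p, the number of non-zero quadratic residues is (p-1)/2.
= (3797-1)/2
= 1898

1898


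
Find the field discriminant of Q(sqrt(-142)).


For K = Q(sqrt(d)) with d squarefree: disc(K) = d if d = 1 mod 4, and disc(K) = 4d if d = 2 or 3 mod 4.
Here d = -142, and d mod 4 = 2.
d = 2 mod 4, not 1 (O_K = Z[sqrt(d)]), so disc(K) = 4d = 4 * (-142) = -568

-568


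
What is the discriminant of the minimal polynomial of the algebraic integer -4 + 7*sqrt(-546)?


The element -4 + 7*sqrt(-546) has minimal polynomial:
x^2 + 8*x + 26770
Discriminant = (8)^2 - 4*(26770)
= 64 - 107080
= -107016

-107016


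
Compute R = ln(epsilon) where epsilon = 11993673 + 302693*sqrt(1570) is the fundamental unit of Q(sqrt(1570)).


epsilon = 11993673 + 302693*sqrt(1570)
= 2.3987e+07
R = ln(2.3987e+07)
= 16.9930

16.9930


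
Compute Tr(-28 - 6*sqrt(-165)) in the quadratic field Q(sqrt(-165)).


Tr(a + b*sqrt(d)) = (a + b*sqrt(d)) + (a - b*sqrt(d)) = 2a
= 2 * (-28)
= -56

-56


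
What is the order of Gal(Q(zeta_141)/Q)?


|Gal(Q(zeta_141)/Q)| = phi(141)
= 92

92


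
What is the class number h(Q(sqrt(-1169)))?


K = Q(sqrt(-1169)). d mod 4 = 3, so D = disc(K) = 4d = -4676
h(K) equals the number of primitive reduced positive-definite forms (a, b, c) = a*x^2 + b*x*y + c*y^2 with b^2 - 4ac = D,
where reduced means |b| <= a <= c, with b >= 0 whenever |b| = a or a = c, and primitive means gcd(a, b, c) = 1.
Reduced forces 3a^2 <= |D| = 4676, so 1 <= a <= 39; b must have the parity of D, and c = (b^2 - D)/(4a) must be an integer >= a.
Enumerate a = 1..39, b in [-a, a]:
  a=1: (1, 0, 1169)  [1]
  a=2: (2, 2, 585)  [1]
  a=3: (3, -2, 390), (3, 2, 390)  [2]
  a=4: none
  a=5: (5, -2, 234), (5, 2, 234)  [2]
  a=6: (6, -2, 195), (6, 2, 195)  [2]
  a=7: (7, 0, 167)  [1]
  a=8: none
  a=9: (9, -2, 130), (9, 2, 130)  [2]
  a=10: (10, -2, 117), (10, 2, 117)  [2]
  a=11..12: none
  a=13: (13, -2, 90), (13, 2, 90)  [2]
  a=14: (14, 14, 87)  [1]
  a=15: (15, -8, 79), (15, -2, 78), (15, 2, 78), (15, 8, 79)  [4]
  a=16: none
  a=17: (17, -4, 69), (17, 4, 69)  [2]
  a=18: (18, -2, 65), (18, 2, 65)  [2]
  a=19: (19, -6, 62), (19, 6, 62)  [2]
  a=20: none
  a=21: (21, -14, 58), (21, 14, 58)  [2]
  a=22: none
  a=23: (23, -4, 51), (23, 4, 51)  [2]
  a=24: none
  a=25: (25, -18, 50), (25, 18, 50)  [2]
  a=26: (26, -2, 45), (26, 2, 45)  [2]
  a=27: (27, -20, 47), (27, 20, 47)  [2]
  a=28: none
  a=29: (29, -14, 42), (29, 14, 42)  [2]
  a=30: (30, -22, 43), (30, -2, 39), (30, 2, 39), (30, 22, 43)  [4]
  a=31: (31, -6, 38), (31, 6, 38)  [2]
  a=32..33: none
  a=34: (34, -30, 41), (34, 30, 41)  [2]
  a=35: (35, -28, 39), (35, 28, 39)  [2]
  a=36..39: none
Total reduced forms: 1 + 1 + 2 + 2 + 2 + 1 + 2 + 2 + 2 + 1 + 4 + 2 + 2 + 2 + 2 + 2 + 2 + 2 + 2 + 2 + 4 + 2 + 2 + 2 = 48
h = 48

48


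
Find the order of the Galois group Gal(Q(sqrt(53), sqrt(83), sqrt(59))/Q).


The 3 square roots of distinct primes are multiplicatively independent over Q,
so [K:Q] = 2^3 and Gal(K/Q) is isomorphic to (Z/2Z)^3.
|Gal| = 2^3 = 8

8


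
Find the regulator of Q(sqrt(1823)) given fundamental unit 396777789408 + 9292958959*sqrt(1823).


epsilon = 396777789408 + 9292958959*sqrt(1823)
= 7.9356e+11
R = ln(7.9356e+11)
= 27.3998

27.3998


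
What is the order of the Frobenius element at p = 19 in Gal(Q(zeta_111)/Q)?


The Frobenius at p in Gal(Q(zeta_n)/Q) = (Z/nZ)* is the class of p, so its order is ord_111(19), the smallest k >= 1 with 19^k = 1 mod 111.
n = 111 = 3 * 37, phi(111) = 72; the order divides phi(n).
Divisors of 72: 1, 2, 3, 4, 6, 8, 9, 12, 18, 24, 36, 72
Repeated squaring mod 111: 19^1 = 19, 19^2 = 28, 19^4 = 7, 19^8 = 49, 19^16 = 70, 19^32 = 16, 19^64 = 34
Test divisors in increasing order:
  k=1: 19^1 = 19 mod 111
  k=2: 19^2 = 28 mod 111
  k=3: 19^3 = 28 * 19 = 88 mod 111
  k=4: 19^4 = 7 mod 111
  k=6: 19^6 = 7 * 28 = 85 mod 111
  k=8: 19^8 = 49 mod 111
  k=9: 19^9 = 49 * 19 = 43 mod 111
  k=12: 19^12 = 49 * 7 = 10 mod 111
  k=18: 19^18 = 70 * 28 = 73 mod 111
  k=24: 19^24 = 70 * 49 = 100 mod 111
  k=36: 19^36 = 16 * 7 = 1 mod 111  <- first divisor giving 1
Order = 36

36


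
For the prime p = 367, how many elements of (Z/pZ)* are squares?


For prime p, the number of non-zero quadratic residues is (p-1)/2.
= (367-1)/2
= 183

183


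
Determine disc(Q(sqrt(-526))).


For K = Q(sqrt(d)) with d squarefree: disc(K) = d if d = 1 mod 4, and disc(K) = 4d if d = 2 or 3 mod 4.
Here d = -526, and d mod 4 = 2.
d = 2 mod 4, not 1 (O_K = Z[sqrt(d)]), so disc(K) = 4d = 4 * (-526) = -2104

-2104


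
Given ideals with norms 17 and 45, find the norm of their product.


N(IJ) = N(I) * N(J)
= 17 * 45
= 765

765


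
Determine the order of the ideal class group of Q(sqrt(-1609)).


K = Q(sqrt(-1609)). d mod 4 = 3, so D = disc(K) = 4d = -6436
h(K) equals the number of primitive reduced positive-definite forms (a, b, c) = a*x^2 + b*x*y + c*y^2 with b^2 - 4ac = D,
where reduced means |b| <= a <= c, with b >= 0 whenever |b| = a or a = c, and primitive means gcd(a, b, c) = 1.
Reduced forces 3a^2 <= |D| = 6436, so 1 <= a <= 46; b must have the parity of D, and c = (b^2 - D)/(4a) must be an integer >= a.
Enumerate a = 1..46, b in [-a, a]:
  a=1: (1, 0, 1609)  [1]
  a=2: (2, 2, 805)  [1]
  a=3..4: none
  a=5: (5, -2, 322), (5, 2, 322)  [2]
  a=6: none
  a=7: (7, -2, 230), (7, 2, 230)  [2]
  a=8..9: none
  a=10: (10, -2, 161), (10, 2, 161)  [2]
  a=11..12: none
  a=13: (13, -8, 125), (13, 8, 125)  [2]
  a=14: (14, -2, 115), (14, 2, 115)  [2]
  a=15..18: none
  a=19: (19, -10, 86), (19, 10, 86)  [2]
  a=20..22: none
  a=23: (23, -2, 70), (23, 2, 70)  [2]
  a=24: none
  a=25: (25, -8, 65), (25, 8, 65)  [2]
  a=26: (26, -18, 65), (26, 18, 65)  [2]
  a=27..34: none
  a=35: (35, -12, 47), (35, -2, 46), (35, 2, 46), (35, 12, 47)  [4]
  a=36..37: none
  a=38: (38, -10, 43), (38, 10, 43)  [2]
  a=39..40: none
  a=41: (41, -40, 49), (41, 40, 49)  [2]
  a=42..46: none
Total reduced forms: 1 + 1 + 2 + 2 + 2 + 2 + 2 + 2 + 2 + 2 + 2 + 4 + 2 + 2 = 28
h = 28

28


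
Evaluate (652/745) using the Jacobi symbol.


Compute (652/745) via quadratic reciprocity:
  pull out 2: (2/745) = +1  (since 745 mod 8 = 1)
  pull out 2: (2/745) = +1  (since 745 mod 8 = 1)
  reciprocity: (163/745) -> +(745/163)
  reduce: (93/163)
  reciprocity: (93/163) -> +(163/93)
  reduce: (70/93)
  pull out 2: (2/93) = -1  (since 93 mod 8 = 5)
  reciprocity: (35/93) -> +(93/35)
  reduce: (23/35)
  reciprocity: (23/35) -> -(35/23)
  reduce: (12/23)
  pull out 2: (2/23) = +1  (since 23 mod 8 = 7)
  pull out 2: (2/23) = +1  (since 23 mod 8 = 7)
  reciprocity: (3/23) -> -(23/3)
  reduce: (2/3)
  pull out 2: (2/3) = -1  (since 3 mod 8 = 3)
  (1/3) = 1
Product of signs = 1

1


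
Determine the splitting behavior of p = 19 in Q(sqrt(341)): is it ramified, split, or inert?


K = Q(sqrt(341)). Since d mod 4 = 1, disc(K) = 341.
Check p | disc: 341 mod 19 = 18.
p does not divide disc. Compute Legendre symbol (d/p):
18^((19-1)/2) mod 19 = -1
(d/p) = -1, so p is inert: (p) stays prime with e=1, f=2, g=1.
Therefore p is inert.

inert


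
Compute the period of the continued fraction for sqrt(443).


Run the CF algorithm for sqrt(443).
a_0 = floor(sqrt(443)) = 21; set m_0=0, q_0=1.
Recurrence: m' = q*a - m,  q' = (d - m'^2)/q,  a' = floor((a_0 + m')/q').
  step 1: m=21, q=2, a=21
  step 2: m=21, q=1, a=42
a_2 = 2*a_0 = 42, so the period closes here.
sqrt(443) = [21; 21, 42]
Period length = 2

2


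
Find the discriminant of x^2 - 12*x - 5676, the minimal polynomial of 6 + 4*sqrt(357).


The element 6 + 4*sqrt(357) has minimal polynomial:
x^2 - 12*x - 5676
Discriminant = (-12)^2 - 4*(-5676)
= 144 + 22704
= 22848

22848


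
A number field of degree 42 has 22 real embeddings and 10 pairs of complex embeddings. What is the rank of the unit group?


By Dirichlet's unit theorem:
rank = r1 + r2 - 1
= 22 + 10 - 1
= 31

31


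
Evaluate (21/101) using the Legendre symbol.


p = 101 is prime, so compute (21/101) with the reciprocity algorithm (Jacobi-symbol steps: pull out 2s via (2/n), flip via reciprocity, reduce):
  reciprocity: (21/101) -> +(101/21)
  reduce: (17/21)
  reciprocity: (17/21) -> +(21/17)
  reduce: (4/17)
  pull out 2: (2/17) = +1  (since 17 mod 8 = 1)
  pull out 2: (2/17) = +1  (since 17 mod 8 = 1)
  (1/17) = 1
Product of signs = 1
(21/101) = 1

1


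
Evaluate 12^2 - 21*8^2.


x^2 - d*y^2
= 12^2 - 21*8^2
= 144 - 1344
= -1200

-1200


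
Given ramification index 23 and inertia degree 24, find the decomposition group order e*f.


|D_P| = e * f
= 23 * 24
= 552

552


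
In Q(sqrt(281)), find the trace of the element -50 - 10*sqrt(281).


Tr(a + b*sqrt(d)) = (a + b*sqrt(d)) + (a - b*sqrt(d)) = 2a
= 2 * (-50)
= -100

-100


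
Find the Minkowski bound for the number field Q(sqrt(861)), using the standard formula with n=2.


d = 861, d mod 4 = 1, so disc(K) = d = 861; |disc(K)| = 861
Real quadratic field, so n = 2, s = r2 = 0, r1 = 2
M = (n!/n^n) * (4/pi)^s * sqrt(|disc(K)|) = (2!/2^2) * (4/pi)^0 * sqrt(861)
= 0.5 * 1.000000 * 29.342802
= 14.6714

14.6714


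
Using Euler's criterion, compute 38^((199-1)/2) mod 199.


p = 199 is prime and the exponent is (p-1)/2 = 99, so by Euler's criterion 38^99 = (38/199) = +1 or -1 mod 199.
Compute by square-and-multiply:
  99 = 64 + 32 + 2 + 1 (binary 1100011)
  Repeated squaring mod 199: 38^1 = 38, 38^2 = 51, 38^4 = 14, 38^8 = 196, 38^16 = 9, 38^32 = 81, 38^64 = 193
  38^99 = 38^64 * 38^32 * 38^2 * 38^1 = 193 * 81 * 51 * 38 mod 199
    193 * 81 = 15633 = 111 mod 199
    111 * 51 = 5661 = 89 mod 199
    89 * 38 = 3382 = 198 mod 199
  38^99 = 198 mod 199
Result 198 = p - 1 = -1 mod 199: 38 is a quadratic non-residue mod 199. As a residue in [0, p-1] the value is 198.
38^99 mod 199 = 198

198


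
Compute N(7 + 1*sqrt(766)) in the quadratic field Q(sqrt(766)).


N(a + b*sqrt(d)) = a^2 - d*b^2
= (7)^2 - (766)*(1)^2
= 49 - 766
= -717

-717


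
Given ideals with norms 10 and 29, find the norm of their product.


N(IJ) = N(I) * N(J)
= 10 * 29
= 290

290


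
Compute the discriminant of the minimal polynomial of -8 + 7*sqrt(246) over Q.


The element -8 + 7*sqrt(246) has minimal polynomial:
x^2 + 16*x - 11990
Discriminant = (16)^2 - 4*(-11990)
= 256 + 47960
= 48216

48216


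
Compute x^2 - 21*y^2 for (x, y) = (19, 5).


x^2 - d*y^2
= 19^2 - 21*5^2
= 361 - 525
= -164

-164


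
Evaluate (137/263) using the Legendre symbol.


p = 263 is prime, so compute (137/263) with the reciprocity algorithm (Jacobi-symbol steps: pull out 2s via (2/n), flip via reciprocity, reduce):
  reciprocity: (137/263) -> +(263/137)
  reduce: (126/137)
  pull out 2: (2/137) = +1  (since 137 mod 8 = 1)
  reciprocity: (63/137) -> +(137/63)
  reduce: (11/63)
  reciprocity: (11/63) -> -(63/11)
  reduce: (8/11)
  pull out 2: (2/11) = -1  (since 11 mod 8 = 3)
  pull out 2: (2/11) = -1  (since 11 mod 8 = 3)
  pull out 2: (2/11) = -1  (since 11 mod 8 = 3)
  (1/11) = 1
Product of signs = 1
(137/263) = 1

1


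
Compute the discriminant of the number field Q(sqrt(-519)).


For K = Q(sqrt(d)) with d squarefree: disc(K) = d if d = 1 mod 4, and disc(K) = 4d if d = 2 or 3 mod 4.
Here d = -519, and d mod 4 = 1.
d = 1 mod 4 (O_K = Z[(1+sqrt(d))/2]), so disc(K) = d = -519

-519


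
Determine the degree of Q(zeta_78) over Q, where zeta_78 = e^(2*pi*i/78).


The degree equals Euler's totient phi(78).
78 = 2 * 3 * 13
phi(78) = 24

24


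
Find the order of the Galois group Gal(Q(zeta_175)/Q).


|Gal(Q(zeta_175)/Q)| = phi(175)
= 120

120


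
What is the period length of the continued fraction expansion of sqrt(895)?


Run the CF algorithm for sqrt(895).
a_0 = floor(sqrt(895)) = 29; set m_0=0, q_0=1.
Recurrence: m' = q*a - m,  q' = (d - m'^2)/q,  a' = floor((a_0 + m')/q').
  step 1: m=29, q=54, a=1
  step 2: m=25, q=5, a=10
  step 3: m=25, q=54, a=1
  step 4: m=29, q=1, a=58
a_4 = 2*a_0 = 58, so the period closes here.
sqrt(895) = [29; 1, 10, 1, 58]
Period length = 4

4


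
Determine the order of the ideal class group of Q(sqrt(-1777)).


K = Q(sqrt(-1777)). d mod 4 = 3, so D = disc(K) = 4d = -7108
h(K) equals the number of primitive reduced positive-definite forms (a, b, c) = a*x^2 + b*x*y + c*y^2 with b^2 - 4ac = D,
where reduced means |b| <= a <= c, with b >= 0 whenever |b| = a or a = c, and primitive means gcd(a, b, c) = 1.
Reduced forces 3a^2 <= |D| = 7108, so 1 <= a <= 48; b must have the parity of D, and c = (b^2 - D)/(4a) must be an integer >= a.
Enumerate a = 1..48, b in [-a, a]:
  a=1: (1, 0, 1777)  [1]
  a=2: (2, 2, 889)  [1]
  a=3..6: none
  a=7: (7, -2, 254), (7, 2, 254)  [2]
  a=8..10: none
  a=11: (11, -8, 163), (11, 8, 163)  [2]
  a=12: none
  a=13: (13, -4, 137), (13, 4, 137)  [2]
  a=14: (14, -2, 127), (14, 2, 127)  [2]
  a=15..16: none
  a=17: (17, -10, 106), (17, 10, 106)  [2]
  a=18: none
  a=19: (19, -6, 94), (19, 6, 94)  [2]
  a=20..21: none
  a=22: (22, -14, 83), (22, 14, 83)  [2]
  a=23..25: none
  a=26: (26, -22, 73), (26, 22, 73)  [2]
  a=27..33: none
  a=34: (34, -10, 53), (34, 10, 53)  [2]
  a=35..36: none
  a=37: (37, -12, 49), (37, 12, 49)  [2]
  a=38: (38, -6, 47), (38, 6, 47)  [2]
  a=39..48: none
Total reduced forms: 1 + 1 + 2 + 2 + 2 + 2 + 2 + 2 + 2 + 2 + 2 + 2 + 2 = 24
h = 24

24


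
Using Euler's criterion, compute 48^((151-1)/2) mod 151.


p = 151 is prime and the exponent is (p-1)/2 = 75, so by Euler's criterion 48^75 = (48/151) = +1 or -1 mod 151.
Compute by square-and-multiply:
  75 = 64 + 8 + 2 + 1 (binary 1001011)
  Repeated squaring mod 151: 48^1 = 48, 48^2 = 39, 48^4 = 11, 48^8 = 121, 48^16 = 145, 48^32 = 36, 48^64 = 88
  48^75 = 48^64 * 48^8 * 48^2 * 48^1 = 88 * 121 * 39 * 48 mod 151
    88 * 121 = 10648 = 78 mod 151
    78 * 39 = 3042 = 22 mod 151
    22 * 48 = 1056 = 150 mod 151
  48^75 = 150 mod 151
Result 150 = p - 1 = -1 mod 151: 48 is a quadratic non-residue mod 151. As a residue in [0, p-1] the value is 150.
48^75 mod 151 = 150

150


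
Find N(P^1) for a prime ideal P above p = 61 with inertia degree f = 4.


N(P^a) = p^(a*f)
= 61^(1*4)
= 61^4
= 13845841

13845841


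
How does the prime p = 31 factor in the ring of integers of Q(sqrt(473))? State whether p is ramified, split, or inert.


K = Q(sqrt(473)). Since d mod 4 = 1, disc(K) = 473.
Check p | disc: 473 mod 31 = 8.
p does not divide disc. Compute Legendre symbol (d/p):
8^((31-1)/2) mod 31 = 1
(d/p) = 1, so p splits: (p) = P*P' with e=1, f=1, g=2.
Therefore p is split.

split


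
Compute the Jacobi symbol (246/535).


Compute (246/535) via quadratic reciprocity:
  pull out 2: (2/535) = +1  (since 535 mod 8 = 7)
  reciprocity: (123/535) -> -(535/123)
  reduce: (43/123)
  reciprocity: (43/123) -> -(123/43)
  reduce: (37/43)
  reciprocity: (37/43) -> +(43/37)
  reduce: (6/37)
  pull out 2: (2/37) = -1  (since 37 mod 8 = 5)
  reciprocity: (3/37) -> +(37/3)
  reduce: (1/3)
  (1/3) = 1
Product of signs = -1

-1


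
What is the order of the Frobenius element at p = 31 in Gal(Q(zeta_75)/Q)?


The Frobenius at p in Gal(Q(zeta_n)/Q) = (Z/nZ)* is the class of p, so its order is ord_75(31), the smallest k >= 1 with 31^k = 1 mod 75.
n = 75 = 3 * 5^2, phi(75) = 40; the order divides phi(n).
Divisors of 40: 1, 2, 4, 5, 8, 10, 20, 40
Repeated squaring mod 75: 31^1 = 31, 31^2 = 61, 31^4 = 46, 31^8 = 16, 31^16 = 31, 31^32 = 61
Test divisors in increasing order:
  k=1: 31^1 = 31 mod 75
  k=2: 31^2 = 61 mod 75
  k=4: 31^4 = 46 mod 75
  k=5: 31^5 = 46 * 31 = 1 mod 75  <- first divisor giving 1
Order = 5

5


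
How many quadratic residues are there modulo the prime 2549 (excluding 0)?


For prime p, the number of non-zero quadratic residues is (p-1)/2.
= (2549-1)/2
= 1274

1274


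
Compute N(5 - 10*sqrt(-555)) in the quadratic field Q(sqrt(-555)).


N(a + b*sqrt(d)) = a^2 - d*b^2
= (5)^2 - (-555)*(-10)^2
= 25 + 55500
= 55525

55525


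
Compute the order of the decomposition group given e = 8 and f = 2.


|D_P| = e * f
= 8 * 2
= 16

16


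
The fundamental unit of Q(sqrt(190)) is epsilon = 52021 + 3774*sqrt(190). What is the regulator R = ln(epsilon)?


epsilon = 52021 + 3774*sqrt(190)
= 104042.0000
R = ln(104042.0000)
= 11.5525

11.5525


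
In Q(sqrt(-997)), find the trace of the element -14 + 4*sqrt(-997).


Tr(a + b*sqrt(d)) = (a + b*sqrt(d)) + (a - b*sqrt(d)) = 2a
= 2 * (-14)
= -28

-28


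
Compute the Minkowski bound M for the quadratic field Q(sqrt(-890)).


d = -890, d mod 4 = 2, so disc(K) = 4d = -3560; |disc(K)| = 3560
Imaginary quadratic field, so n = 2, s = r2 = 1, r1 = 0
M = (n!/n^n) * (4/pi)^s * sqrt(|disc(K)|) = (2!/2^2) * (4/pi)^1 * sqrt(3560)
= 0.5 * 1.273240 * 59.665736
= 37.9844

37.9844


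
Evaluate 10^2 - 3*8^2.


x^2 - d*y^2
= 10^2 - 3*8^2
= 100 - 192
= -92

-92


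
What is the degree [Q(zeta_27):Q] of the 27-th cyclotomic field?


The degree equals Euler's totient phi(27).
27 = 3^3
phi(27) = 18

18


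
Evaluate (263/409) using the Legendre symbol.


p = 409 is prime, so compute (263/409) with the reciprocity algorithm (Jacobi-symbol steps: pull out 2s via (2/n), flip via reciprocity, reduce):
  reciprocity: (263/409) -> +(409/263)
  reduce: (146/263)
  pull out 2: (2/263) = +1  (since 263 mod 8 = 7)
  reciprocity: (73/263) -> +(263/73)
  reduce: (44/73)
  pull out 2: (2/73) = +1  (since 73 mod 8 = 1)
  pull out 2: (2/73) = +1  (since 73 mod 8 = 1)
  reciprocity: (11/73) -> +(73/11)
  reduce: (7/11)
  reciprocity: (7/11) -> -(11/7)
  reduce: (4/7)
  pull out 2: (2/7) = +1  (since 7 mod 8 = 7)
  pull out 2: (2/7) = +1  (since 7 mod 8 = 7)
  (1/7) = 1
Product of signs = -1
(263/409) = -1

-1


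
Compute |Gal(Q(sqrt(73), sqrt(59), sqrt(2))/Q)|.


The 3 square roots of distinct primes are multiplicatively independent over Q,
so [K:Q] = 2^3 and Gal(K/Q) is isomorphic to (Z/2Z)^3.
|Gal| = 2^3 = 8

8


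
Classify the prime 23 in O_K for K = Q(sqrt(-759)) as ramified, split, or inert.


K = Q(sqrt(-759)). Since d mod 4 = 1, disc(K) = -759.
Check p | disc: -759 mod 23 = 0.
p divides disc, so p ramifies: (p) = P^2 with e=2, f=1, g=1.
Therefore p is ramified.

ramified


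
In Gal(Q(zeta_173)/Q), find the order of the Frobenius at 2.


The Frobenius at p in Gal(Q(zeta_n)/Q) = (Z/nZ)* is the class of p, so its order is ord_173(2), the smallest k >= 1 with 2^k = 1 mod 173.
n = 173 = 173, phi(173) = 172; the order divides phi(n).
Divisors of 172: 1, 2, 4, 43, 86, 172
Repeated squaring mod 173: 2^1 = 2, 2^2 = 4, 2^4 = 16, 2^8 = 83, 2^16 = 142, 2^32 = 96, 2^64 = 47, 2^128 = 133
Test divisors in increasing order:
  k=1: 2^1 = 2 mod 173
  k=2: 2^2 = 4 mod 173
  k=4: 2^4 = 16 mod 173
  k=43: 2^43 = 96 * 83 * 4 * 2 = 80 mod 173
  k=86: 2^86 = 47 * 142 * 16 * 4 = 172 mod 173
  k=172: 2^172 = 133 * 96 * 83 * 16 = 1 mod 173  <- first divisor giving 1
Order = 172

172


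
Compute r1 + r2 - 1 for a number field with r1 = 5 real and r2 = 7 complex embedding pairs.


By Dirichlet's unit theorem:
rank = r1 + r2 - 1
= 5 + 7 - 1
= 11

11


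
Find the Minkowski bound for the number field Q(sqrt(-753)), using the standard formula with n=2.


d = -753, d mod 4 = 3, so disc(K) = 4d = -3012; |disc(K)| = 3012
Imaginary quadratic field, so n = 2, s = r2 = 1, r1 = 0
M = (n!/n^n) * (4/pi)^s * sqrt(|disc(K)|) = (2!/2^2) * (4/pi)^1 * sqrt(3012)
= 0.5 * 1.273240 * 54.881691
= 34.9388

34.9388


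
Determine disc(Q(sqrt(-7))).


For K = Q(sqrt(d)) with d squarefree: disc(K) = d if d = 1 mod 4, and disc(K) = 4d if d = 2 or 3 mod 4.
Here d = -7, and d mod 4 = 1.
d = 1 mod 4 (O_K = Z[(1+sqrt(d))/2]), so disc(K) = d = -7

-7


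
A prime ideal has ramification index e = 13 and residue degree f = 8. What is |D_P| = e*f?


|D_P| = e * f
= 13 * 8
= 104

104


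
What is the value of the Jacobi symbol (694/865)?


Compute (694/865) via quadratic reciprocity:
  pull out 2: (2/865) = +1  (since 865 mod 8 = 1)
  reciprocity: (347/865) -> +(865/347)
  reduce: (171/347)
  reciprocity: (171/347) -> -(347/171)
  reduce: (5/171)
  reciprocity: (5/171) -> +(171/5)
  reduce: (1/5)
  (1/5) = 1
Product of signs = -1

-1


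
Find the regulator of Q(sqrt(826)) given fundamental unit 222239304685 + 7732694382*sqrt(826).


epsilon = 222239304685 + 7732694382*sqrt(826)
= 4.4448e+11
R = ln(4.4448e+11)
= 26.8202

26.8202


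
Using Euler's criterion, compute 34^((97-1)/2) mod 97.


p = 97 is prime and the exponent is (p-1)/2 = 48, so by Euler's criterion 34^48 = (34/97) = +1 or -1 mod 97.
Compute by square-and-multiply:
  48 = 32 + 16 (binary 110000)
  Repeated squaring mod 97: 34^1 = 34, 34^2 = 89, 34^4 = 64, 34^8 = 22, 34^16 = 96, 34^32 = 1
  34^48 = 34^32 * 34^16 = 1 * 96 mod 97
    1 * 96 = 96 = 96 mod 97
  34^48 = 96 mod 97
Result 96 = p - 1 = -1 mod 97: 34 is a quadratic non-residue mod 97. As a residue in [0, p-1] the value is 96.
34^48 mod 97 = 96

96


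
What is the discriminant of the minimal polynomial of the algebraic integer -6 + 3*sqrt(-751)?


The element -6 + 3*sqrt(-751) has minimal polynomial:
x^2 + 12*x + 6795
Discriminant = (12)^2 - 4*(6795)
= 144 - 27180
= -27036

-27036


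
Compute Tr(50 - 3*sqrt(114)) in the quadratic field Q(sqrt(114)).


Tr(a + b*sqrt(d)) = (a + b*sqrt(d)) + (a - b*sqrt(d)) = 2a
= 2 * (50)
= 100

100


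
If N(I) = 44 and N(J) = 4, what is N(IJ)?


N(IJ) = N(I) * N(J)
= 44 * 4
= 176

176


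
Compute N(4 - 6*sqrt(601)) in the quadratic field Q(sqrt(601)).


N(a + b*sqrt(d)) = a^2 - d*b^2
= (4)^2 - (601)*(-6)^2
= 16 - 21636
= -21620

-21620


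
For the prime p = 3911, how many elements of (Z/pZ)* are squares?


For prime p, the number of non-zero quadratic residues is (p-1)/2.
= (3911-1)/2
= 1955

1955


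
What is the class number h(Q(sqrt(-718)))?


K = Q(sqrt(-718)). d mod 4 = 2, so D = disc(K) = 4d = -2872
h(K) equals the number of primitive reduced positive-definite forms (a, b, c) = a*x^2 + b*x*y + c*y^2 with b^2 - 4ac = D,
where reduced means |b| <= a <= c, with b >= 0 whenever |b| = a or a = c, and primitive means gcd(a, b, c) = 1.
Reduced forces 3a^2 <= |D| = 2872, so 1 <= a <= 30; b must have the parity of D, and c = (b^2 - D)/(4a) must be an integer >= a.
Enumerate a = 1..30, b in [-a, a]:
  a=1: (1, 0, 718)  [1]
  a=2: (2, 0, 359)  [1]
  a=3..12: none
  a=13: (13, -12, 58), (13, 12, 58)  [2]
  a=14..16: none
  a=17: (17, -16, 46), (17, 16, 46)  [2]
  a=18: none
  a=19: (19, -4, 38), (19, 4, 38)  [2]
  a=20..22: none
  a=23: (23, -16, 34), (23, 16, 34)  [2]
  a=24..25: none
  a=26: (26, -12, 29), (26, 12, 29)  [2]
  a=27..30: none
Total reduced forms: 1 + 1 + 2 + 2 + 2 + 2 + 2 = 12
h = 12

12


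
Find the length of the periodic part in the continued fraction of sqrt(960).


Run the CF algorithm for sqrt(960).
a_0 = floor(sqrt(960)) = 30; set m_0=0, q_0=1.
Recurrence: m' = q*a - m,  q' = (d - m'^2)/q,  a' = floor((a_0 + m')/q').
  step 1: m=30, q=60, a=1
  step 2: m=30, q=1, a=60
a_2 = 2*a_0 = 60, so the period closes here.
sqrt(960) = [30; 1, 60]
Period length = 2

2


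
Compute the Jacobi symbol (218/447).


Compute (218/447) via quadratic reciprocity:
  pull out 2: (2/447) = +1  (since 447 mod 8 = 7)
  reciprocity: (109/447) -> +(447/109)
  reduce: (11/109)
  reciprocity: (11/109) -> +(109/11)
  reduce: (10/11)
  pull out 2: (2/11) = -1  (since 11 mod 8 = 3)
  reciprocity: (5/11) -> +(11/5)
  reduce: (1/5)
  (1/5) = 1
Product of signs = -1

-1


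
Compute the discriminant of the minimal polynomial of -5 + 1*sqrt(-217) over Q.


The element -5 + 1*sqrt(-217) has minimal polynomial:
x^2 + 10*x + 242
Discriminant = (10)^2 - 4*(242)
= 100 - 968
= -868

-868


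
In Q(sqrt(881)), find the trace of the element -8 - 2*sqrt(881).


Tr(a + b*sqrt(d)) = (a + b*sqrt(d)) + (a - b*sqrt(d)) = 2a
= 2 * (-8)
= -16

-16


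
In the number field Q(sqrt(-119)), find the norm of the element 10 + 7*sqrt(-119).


N(a + b*sqrt(d)) = a^2 - d*b^2
= (10)^2 - (-119)*(7)^2
= 100 + 5831
= 5931

5931


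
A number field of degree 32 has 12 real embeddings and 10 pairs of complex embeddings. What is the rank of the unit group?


By Dirichlet's unit theorem:
rank = r1 + r2 - 1
= 12 + 10 - 1
= 21

21


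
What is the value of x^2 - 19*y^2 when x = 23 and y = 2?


x^2 - d*y^2
= 23^2 - 19*2^2
= 529 - 76
= 453

453


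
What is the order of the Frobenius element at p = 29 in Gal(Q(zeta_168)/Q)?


The Frobenius at p in Gal(Q(zeta_n)/Q) = (Z/nZ)* is the class of p, so its order is ord_168(29), the smallest k >= 1 with 29^k = 1 mod 168.
n = 168 = 2^3 * 3 * 7, phi(168) = 48; the order divides phi(n).
Divisors of 48: 1, 2, 3, 4, 6, 8, 12, 16, 24, 48
Repeated squaring mod 168: 29^1 = 29, 29^2 = 1, 29^4 = 1, 29^8 = 1, 29^16 = 1, 29^32 = 1
Test divisors in increasing order:
  k=1: 29^1 = 29 mod 168
  k=2: 29^2 = 1 mod 168  <- first divisor giving 1
Order = 2

2


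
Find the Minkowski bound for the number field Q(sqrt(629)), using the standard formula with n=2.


d = 629, d mod 4 = 1, so disc(K) = d = 629; |disc(K)| = 629
Real quadratic field, so n = 2, s = r2 = 0, r1 = 2
M = (n!/n^n) * (4/pi)^s * sqrt(|disc(K)|) = (2!/2^2) * (4/pi)^0 * sqrt(629)
= 0.5 * 1.000000 * 25.079872
= 12.5399

12.5399


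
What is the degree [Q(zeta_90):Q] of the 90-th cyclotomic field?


The degree equals Euler's totient phi(90).
90 = 2 * 3^2 * 5
phi(90) = 24

24


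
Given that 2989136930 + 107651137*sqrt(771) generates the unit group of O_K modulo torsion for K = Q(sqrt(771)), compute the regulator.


epsilon = 2989136930 + 107651137*sqrt(771)
= 5.9783e+09
R = ln(5.9783e+09)
= 22.5114

22.5114


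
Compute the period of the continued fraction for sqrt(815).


Run the CF algorithm for sqrt(815).
a_0 = floor(sqrt(815)) = 28; set m_0=0, q_0=1.
Recurrence: m' = q*a - m,  q' = (d - m'^2)/q,  a' = floor((a_0 + m')/q').
  step 1: m=28, q=31, a=1
  step 2: m=3, q=26, a=1
  step 3: m=23, q=11, a=4
  step 4: m=21, q=34, a=1
  step 5: m=13, q=19, a=2
  step 6: m=25, q=10, a=5
  step 7: m=25, q=19, a=2
  step 8: m=13, q=34, a=1
  step 9: m=21, q=11, a=4
  step 10: m=23, q=26, a=1
  step 11: m=3, q=31, a=1
  step 12: m=28, q=1, a=56
a_12 = 2*a_0 = 56, so the period closes here.
sqrt(815) = [28; 1, 1, 4, 1, 2, 5, 2, 1, 4, 1, 1, 56]
Period length = 12

12


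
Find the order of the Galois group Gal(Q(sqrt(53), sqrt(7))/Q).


The 2 square roots of distinct primes are multiplicatively independent over Q,
so [K:Q] = 2^2 and Gal(K/Q) is isomorphic to (Z/2Z)^2.
|Gal| = 2^2 = 4

4


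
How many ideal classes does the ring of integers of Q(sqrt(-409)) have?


K = Q(sqrt(-409)). d mod 4 = 3, so D = disc(K) = 4d = -1636
h(K) equals the number of primitive reduced positive-definite forms (a, b, c) = a*x^2 + b*x*y + c*y^2 with b^2 - 4ac = D,
where reduced means |b| <= a <= c, with b >= 0 whenever |b| = a or a = c, and primitive means gcd(a, b, c) = 1.
Reduced forces 3a^2 <= |D| = 1636, so 1 <= a <= 23; b must have the parity of D, and c = (b^2 - D)/(4a) must be an integer >= a.
Enumerate a = 1..23, b in [-a, a]:
  a=1: (1, 0, 409)  [1]
  a=2: (2, 2, 205)  [1]
  a=3..4: none
  a=5: (5, -2, 82), (5, 2, 82)  [2]
  a=6: none
  a=7: (7, -4, 59), (7, 4, 59)  [2]
  a=8..9: none
  a=10: (10, -2, 41), (10, 2, 41)  [2]
  a=11: (11, -6, 38), (11, 6, 38)  [2]
  a=12..13: none
  a=14: (14, -10, 31), (14, 10, 31)  [2]
  a=15..16: none
  a=17: (17, -8, 25), (17, 8, 25)  [2]
  a=18: none
  a=19: (19, -6, 22), (19, 6, 22)  [2]
  a=20..23: none
Total reduced forms: 1 + 1 + 2 + 2 + 2 + 2 + 2 + 2 + 2 = 16
h = 16

16


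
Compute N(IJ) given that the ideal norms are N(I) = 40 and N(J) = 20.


N(IJ) = N(I) * N(J)
= 40 * 20
= 800

800


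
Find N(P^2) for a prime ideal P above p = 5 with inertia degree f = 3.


N(P^a) = p^(a*f)
= 5^(2*3)
= 5^6
= 15625

15625


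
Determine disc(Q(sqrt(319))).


For K = Q(sqrt(d)) with d squarefree: disc(K) = d if d = 1 mod 4, and disc(K) = 4d if d = 2 or 3 mod 4.
Here d = 319, and d mod 4 = 3.
d = 3 mod 4, not 1 (O_K = Z[sqrt(d)]), so disc(K) = 4d = 4 * (319) = 1276

1276


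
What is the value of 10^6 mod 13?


p = 13 is prime and the exponent is (p-1)/2 = 6, so by Euler's criterion 10^6 = (10/13) = +1 or -1 mod 13.
Compute by square-and-multiply:
  6 = 4 + 2 (binary 110)
  Repeated squaring mod 13: 10^1 = 10, 10^2 = 9, 10^4 = 3
  10^6 = 10^4 * 10^2 = 3 * 9 mod 13
    3 * 9 = 27 = 1 mod 13
  10^6 = 1 mod 13
Result 1: 10 is a quadratic residue mod 13.
10^6 mod 13 = 1

1


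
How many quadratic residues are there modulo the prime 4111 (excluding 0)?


For prime p, the number of non-zero quadratic residues is (p-1)/2.
= (4111-1)/2
= 2055

2055


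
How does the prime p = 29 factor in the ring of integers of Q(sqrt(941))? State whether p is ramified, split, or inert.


K = Q(sqrt(941)). Since d mod 4 = 1, disc(K) = 941.
Check p | disc: 941 mod 29 = 13.
p does not divide disc. Compute Legendre symbol (d/p):
13^((29-1)/2) mod 29 = 1
(d/p) = 1, so p splits: (p) = P*P' with e=1, f=1, g=2.
Therefore p is split.

split


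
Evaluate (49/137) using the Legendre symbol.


p = 137 is prime, so compute (49/137) with the reciprocity algorithm (Jacobi-symbol steps: pull out 2s via (2/n), flip via reciprocity, reduce):
  reciprocity: (49/137) -> +(137/49)
  reduce: (39/49)
  reciprocity: (39/49) -> +(49/39)
  reduce: (10/39)
  pull out 2: (2/39) = +1  (since 39 mod 8 = 7)
  reciprocity: (5/39) -> +(39/5)
  reduce: (4/5)
  pull out 2: (2/5) = -1  (since 5 mod 8 = 5)
  pull out 2: (2/5) = -1  (since 5 mod 8 = 5)
  (1/5) = 1
Product of signs = 1
(49/137) = 1

1


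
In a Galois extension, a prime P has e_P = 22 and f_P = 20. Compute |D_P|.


|D_P| = e * f
= 22 * 20
= 440

440


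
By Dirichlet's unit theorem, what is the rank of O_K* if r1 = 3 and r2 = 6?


By Dirichlet's unit theorem:
rank = r1 + r2 - 1
= 3 + 6 - 1
= 8

8


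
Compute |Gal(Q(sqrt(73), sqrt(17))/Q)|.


The 2 square roots of distinct primes are multiplicatively independent over Q,
so [K:Q] = 2^2 and Gal(K/Q) is isomorphic to (Z/2Z)^2.
|Gal| = 2^2 = 4

4


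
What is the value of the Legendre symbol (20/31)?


p = 31 is prime, so compute (20/31) with the reciprocity algorithm (Jacobi-symbol steps: pull out 2s via (2/n), flip via reciprocity, reduce):
  pull out 2: (2/31) = +1  (since 31 mod 8 = 7)
  pull out 2: (2/31) = +1  (since 31 mod 8 = 7)
  reciprocity: (5/31) -> +(31/5)
  reduce: (1/5)
  (1/5) = 1
Product of signs = 1
(20/31) = 1

1


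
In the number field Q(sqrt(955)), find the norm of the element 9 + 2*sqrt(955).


N(a + b*sqrt(d)) = a^2 - d*b^2
= (9)^2 - (955)*(2)^2
= 81 - 3820
= -3739

-3739


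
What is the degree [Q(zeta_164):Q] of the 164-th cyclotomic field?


The degree equals Euler's totient phi(164).
164 = 2^2 * 41
phi(164) = 80

80


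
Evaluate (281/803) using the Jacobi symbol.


Compute (281/803) via quadratic reciprocity:
  reciprocity: (281/803) -> +(803/281)
  reduce: (241/281)
  reciprocity: (241/281) -> +(281/241)
  reduce: (40/241)
  pull out 2: (2/241) = +1  (since 241 mod 8 = 1)
  pull out 2: (2/241) = +1  (since 241 mod 8 = 1)
  pull out 2: (2/241) = +1  (since 241 mod 8 = 1)
  reciprocity: (5/241) -> +(241/5)
  reduce: (1/5)
  (1/5) = 1
Product of signs = 1

1


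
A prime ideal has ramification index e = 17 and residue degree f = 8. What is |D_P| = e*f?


|D_P| = e * f
= 17 * 8
= 136

136


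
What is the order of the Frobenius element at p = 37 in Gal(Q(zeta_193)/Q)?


The Frobenius at p in Gal(Q(zeta_n)/Q) = (Z/nZ)* is the class of p, so its order is ord_193(37), the smallest k >= 1 with 37^k = 1 mod 193.
n = 193 = 193, phi(193) = 192; the order divides phi(n).
Divisors of 192: 1, 2, 3, 4, 6, 8, 12, 16, 24, 32, 48, 64, 96, 192
Repeated squaring mod 193: 37^1 = 37, 37^2 = 18, 37^4 = 131, 37^8 = 177, 37^16 = 63, 37^32 = 109, 37^64 = 108, 37^128 = 84
Test divisors in increasing order:
  k=1: 37^1 = 37 mod 193
  k=2: 37^2 = 18 mod 193
  k=3: 37^3 = 18 * 37 = 87 mod 193
  k=4: 37^4 = 131 mod 193
  k=6: 37^6 = 131 * 18 = 42 mod 193
  k=8: 37^8 = 177 mod 193
  k=12: 37^12 = 177 * 131 = 27 mod 193
  k=16: 37^16 = 63 mod 193
  k=24: 37^24 = 63 * 177 = 150 mod 193
  k=32: 37^32 = 109 mod 193
  k=48: 37^48 = 109 * 63 = 112 mod 193
  k=64: 37^64 = 108 mod 193
  k=96: 37^96 = 108 * 109 = 192 mod 193
  k=192: 37^192 = 84 * 108 = 1 mod 193  <- first divisor giving 1
Order = 192

192


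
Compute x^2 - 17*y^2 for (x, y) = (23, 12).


x^2 - d*y^2
= 23^2 - 17*12^2
= 529 - 2448
= -1919

-1919


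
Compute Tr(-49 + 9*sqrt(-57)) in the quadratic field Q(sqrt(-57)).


Tr(a + b*sqrt(d)) = (a + b*sqrt(d)) + (a - b*sqrt(d)) = 2a
= 2 * (-49)
= -98

-98


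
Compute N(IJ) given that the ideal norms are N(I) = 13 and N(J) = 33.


N(IJ) = N(I) * N(J)
= 13 * 33
= 429

429


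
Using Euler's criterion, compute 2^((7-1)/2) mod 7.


p = 7 is prime and the exponent is (p-1)/2 = 3, so by Euler's criterion 2^3 = (2/7) = +1 or -1 mod 7.
Compute by square-and-multiply:
  3 = 2 + 1 (binary 11)
  Repeated squaring mod 7: 2^1 = 2, 2^2 = 4
  2^3 = 2^2 * 2^1 = 4 * 2 mod 7
    4 * 2 = 8 = 1 mod 7
  2^3 = 1 mod 7
Result 1: 2 is a quadratic residue mod 7.
2^3 mod 7 = 1

1


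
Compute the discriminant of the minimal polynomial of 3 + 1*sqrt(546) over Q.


The element 3 + 1*sqrt(546) has minimal polynomial:
x^2 - 6*x - 537
Discriminant = (-6)^2 - 4*(-537)
= 36 + 2148
= 2184

2184


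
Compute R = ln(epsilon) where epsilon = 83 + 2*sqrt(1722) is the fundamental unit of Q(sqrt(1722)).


epsilon = 83 + 2*sqrt(1722)
= 165.9940
R = ln(165.9940)
= 5.1120

5.1120


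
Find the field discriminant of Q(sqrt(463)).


For K = Q(sqrt(d)) with d squarefree: disc(K) = d if d = 1 mod 4, and disc(K) = 4d if d = 2 or 3 mod 4.
Here d = 463, and d mod 4 = 3.
d = 3 mod 4, not 1 (O_K = Z[sqrt(d)]), so disc(K) = 4d = 4 * (463) = 1852

1852


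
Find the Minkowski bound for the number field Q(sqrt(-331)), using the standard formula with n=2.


d = -331, d mod 4 = 1, so disc(K) = d = -331; |disc(K)| = 331
Imaginary quadratic field, so n = 2, s = r2 = 1, r1 = 0
M = (n!/n^n) * (4/pi)^s * sqrt(|disc(K)|) = (2!/2^2) * (4/pi)^1 * sqrt(331)
= 0.5 * 1.273240 * 18.193405
= 11.5823

11.5823


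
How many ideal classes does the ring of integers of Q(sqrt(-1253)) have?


K = Q(sqrt(-1253)). d mod 4 = 3, so D = disc(K) = 4d = -5012
h(K) equals the number of primitive reduced positive-definite forms (a, b, c) = a*x^2 + b*x*y + c*y^2 with b^2 - 4ac = D,
where reduced means |b| <= a <= c, with b >= 0 whenever |b| = a or a = c, and primitive means gcd(a, b, c) = 1.
Reduced forces 3a^2 <= |D| = 5012, so 1 <= a <= 40; b must have the parity of D, and c = (b^2 - D)/(4a) must be an integer >= a.
Enumerate a = 1..40, b in [-a, a]:
  a=1: (1, 0, 1253)  [1]
  a=2: (2, 2, 627)  [1]
  a=3: (3, -2, 418), (3, 2, 418)  [2]
  a=4..5: none
  a=6: (6, -2, 209), (6, 2, 209)  [2]
  a=7: (7, 0, 179)  [1]
  a=8: none
  a=9: (9, -8, 141), (9, 8, 141)  [2]
  a=10: none
  a=11: (11, -2, 114), (11, 2, 114)  [2]
  a=12..13: none
  a=14: (14, 14, 93)  [1]
  a=15..17: none
  a=18: (18, -10, 71), (18, 10, 71)  [2]
  a=19: (19, -2, 66), (19, 2, 66)  [2]
  a=20: none
  a=21: (21, -14, 62), (21, 14, 62)  [2]
  a=22: (22, -2, 57), (22, 2, 57)  [2]
  a=23: (23, -18, 58), (23, 18, 58)  [2]
  a=24..26: none
  a=27: (27, -8, 47), (27, 8, 47)  [2]
  a=28: none
  a=29: (29, -18, 46), (29, 18, 46)  [2]
  a=30: none
  a=31: (31, -14, 42), (31, 14, 42)  [2]
  a=32: none
  a=33: (33, -20, 41), (33, -2, 38), (33, 2, 38), (33, 20, 41)  [4]
  a=34..40: none
Total reduced forms: 1 + 1 + 2 + 2 + 1 + 2 + 2 + 1 + 2 + 2 + 2 + 2 + 2 + 2 + 2 + 2 + 4 = 32
h = 32

32


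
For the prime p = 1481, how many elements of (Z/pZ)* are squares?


For prime p, the number of non-zero quadratic residues is (p-1)/2.
= (1481-1)/2
= 740

740


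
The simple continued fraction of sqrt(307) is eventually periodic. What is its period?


Run the CF algorithm for sqrt(307).
a_0 = floor(sqrt(307)) = 17; set m_0=0, q_0=1.
Recurrence: m' = q*a - m,  q' = (d - m'^2)/q,  a' = floor((a_0 + m')/q').
  step 1: m=17, q=18, a=1
  step 2: m=1, q=17, a=1
  step 3: m=16, q=3, a=11
  step 4: m=17, q=6, a=5
  step 5: m=13, q=23, a=1
  step 6: m=10, q=9, a=3
  step 7: m=17, q=2, a=17
  step 8: m=17, q=9, a=3
  step 9: m=10, q=23, a=1
  step 10: m=13, q=6, a=5
  step 11: m=17, q=3, a=11
  step 12: m=16, q=17, a=1
  step 13: m=1, q=18, a=1
  step 14: m=17, q=1, a=34
a_14 = 2*a_0 = 34, so the period closes here.
sqrt(307) = [17; 1, 1, 11, 5, 1, 3, 17, 3, 1, 5, 11, 1, 1, 34]
Period length = 14

14
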